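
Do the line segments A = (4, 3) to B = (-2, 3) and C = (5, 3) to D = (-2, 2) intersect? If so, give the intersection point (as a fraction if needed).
No (intersection of containing lines falls outside at least one segment)

Parametrize and solve: t = -1/6, s = 0. At least one of these is outside [0, 1], so the segments do not intersect.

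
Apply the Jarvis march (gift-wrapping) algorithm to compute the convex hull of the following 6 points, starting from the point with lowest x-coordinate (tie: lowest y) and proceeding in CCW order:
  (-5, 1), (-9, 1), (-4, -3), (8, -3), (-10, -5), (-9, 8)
Hull (CCW) = [(-10, -5), (8, -3), (-9, 8)]

Jarvis march: at each step, from the current hull vertex p, select the next vertex q as the point such that every other point lies strictly to the left of (or on) the directed line p → q. (Equivalently: for every other point r, the cross product (q − p) × (r − p) ≥ 0.)
Starting point (lowest x, tie lowest y): (-10, -5). Wrap until returning to start. Resulting hull: (-10, -5), (8, -3), (-9, 8).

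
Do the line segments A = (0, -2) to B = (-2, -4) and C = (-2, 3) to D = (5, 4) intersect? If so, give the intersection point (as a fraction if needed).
No (intersection of containing lines falls outside at least one segment)

Parametrize and solve: t = -37/12, s = 7/6. At least one of these is outside [0, 1], so the segments do not intersect.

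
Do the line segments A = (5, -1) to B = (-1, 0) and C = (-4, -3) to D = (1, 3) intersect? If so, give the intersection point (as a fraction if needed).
No (intersection of containing lines falls outside at least one segment)

Parametrize and solve: t = 44/41, s = 21/41. At least one of these is outside [0, 1], so the segments do not intersect.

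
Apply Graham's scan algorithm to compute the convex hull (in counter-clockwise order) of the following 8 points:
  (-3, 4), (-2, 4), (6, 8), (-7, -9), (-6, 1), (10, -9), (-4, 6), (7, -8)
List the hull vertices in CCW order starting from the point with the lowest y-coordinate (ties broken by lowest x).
Hull (CCW) = [(-7, -9), (10, -9), (6, 8), (-4, 6), (-6, 1)]

Graham scan procedure:
  1. Find the pivot p₀ = point with lowest y (tie → lowest x): (-7, -9).
  2. Sort the remaining points by polar angle around p₀.
  3. Walk through sorted points, maintaining a stack; pop the top while the last three entries make a non-left turn (cross product ≤ 0).
  4. Final stack is the convex hull in CCW order: (-7, -9), (10, -9), (6, 8), (-4, 6), (-6, 1).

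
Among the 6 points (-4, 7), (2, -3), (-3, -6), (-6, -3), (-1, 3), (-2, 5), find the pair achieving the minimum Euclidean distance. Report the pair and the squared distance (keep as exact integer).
Pair = ((-1, 3), (-2, 5)); squared distance = 5

Compute all C(6, 2) = 15 pairwise squared distances (x_i − x_j)² + (y_i − y_j)². The minimum is 5, attained by the pair ((-1, 3), (-2, 5)).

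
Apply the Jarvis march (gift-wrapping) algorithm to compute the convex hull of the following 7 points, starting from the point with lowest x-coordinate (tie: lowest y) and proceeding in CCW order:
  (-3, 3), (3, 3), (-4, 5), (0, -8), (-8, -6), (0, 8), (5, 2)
Hull (CCW) = [(-8, -6), (0, -8), (5, 2), (0, 8), (-4, 5)]

Jarvis march: at each step, from the current hull vertex p, select the next vertex q as the point such that every other point lies strictly to the left of (or on) the directed line p → q. (Equivalently: for every other point r, the cross product (q − p) × (r − p) ≥ 0.)
Starting point (lowest x, tie lowest y): (-8, -6). Wrap until returning to start. Resulting hull: (-8, -6), (0, -8), (5, 2), (0, 8), (-4, 5).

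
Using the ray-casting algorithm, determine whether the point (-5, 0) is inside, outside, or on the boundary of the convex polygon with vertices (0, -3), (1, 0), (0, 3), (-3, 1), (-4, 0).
The point (-5, 0) lies strictly outside the polygon

Cast a horizontal ray to the right from the query point and count how many polygon edges it crosses (each edge strictly once or zero times, handled with the usual half-open convention). 
Parity of crossings → even ⇒ outside.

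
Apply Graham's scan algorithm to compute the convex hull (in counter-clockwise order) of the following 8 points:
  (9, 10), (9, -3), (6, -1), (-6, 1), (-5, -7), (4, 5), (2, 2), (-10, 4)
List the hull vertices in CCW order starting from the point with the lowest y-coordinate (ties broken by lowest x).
Hull (CCW) = [(-5, -7), (9, -3), (9, 10), (-10, 4)]

Graham scan procedure:
  1. Find the pivot p₀ = point with lowest y (tie → lowest x): (-5, -7).
  2. Sort the remaining points by polar angle around p₀.
  3. Walk through sorted points, maintaining a stack; pop the top while the last three entries make a non-left turn (cross product ≤ 0).
  4. Final stack is the convex hull in CCW order: (-5, -7), (9, -3), (9, 10), (-10, 4).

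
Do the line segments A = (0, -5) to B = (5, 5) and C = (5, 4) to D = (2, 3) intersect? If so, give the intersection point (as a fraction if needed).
Yes; intersection at (22/5, 19/5) (t = 22/25 on AB, s = 1/5 on CD)

Parametrize AB as A + t(B − A) = (0 + 5 t, -5 + 10 t) and CD as C + s(D − C) = (5 + -3 s, 4 + -1 s). Solve the linear system for (t, s). Determinant = -25 ≠ 0, so a unique intersection of the containing lines exists. Solution: t = 22/25, s = 1/5 — both in [0, 1], so the segments cross. Intersection point: (22/5, 19/5).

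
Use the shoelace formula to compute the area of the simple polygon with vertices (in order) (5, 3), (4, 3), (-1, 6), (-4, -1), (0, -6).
Area = 109/2

Shoelace formula: Area = (1/2) |Σ_i (x_i · y_{i+1} − x_{i+1} · y_i)| (indices mod n). Compute each cross term:
  (5)(3) − (4)(3) = 3
  (4)(6) − (-1)(3) = 27
  (-1)(-1) − (-4)(6) = 25
  (-4)(-6) − (0)(-1) = 24
  (0)(3) − (5)(-6) = 30
Sum = 109, so (signed) Area = 109/2 = 109/2, |Area| = 109/2.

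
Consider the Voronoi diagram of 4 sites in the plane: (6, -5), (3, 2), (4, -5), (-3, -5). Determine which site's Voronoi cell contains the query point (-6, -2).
Nearest site = (-3, -5)

The Voronoi cell of site s contains exactly those query points closer to s than to any other site. Compute squared distances from q = (-6, -2) to each site:
  (-3 − -6)² + (-5 − -2)² = 18
  (3 − -6)² + (2 − -2)² = 97
  (4 − -6)² + (-5 − -2)² = 109
  (6 − -6)² + (-5 − -2)² = 153
Minimum is attained by (-3, -5), so q lies in its Voronoi cell.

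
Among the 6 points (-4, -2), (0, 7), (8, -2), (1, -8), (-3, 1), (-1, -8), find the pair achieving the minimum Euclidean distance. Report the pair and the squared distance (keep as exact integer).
Pair = ((1, -8), (-1, -8)); squared distance = 4

Compute all C(6, 2) = 15 pairwise squared distances (x_i − x_j)² + (y_i − y_j)². The minimum is 4, attained by the pair ((1, -8), (-1, -8)).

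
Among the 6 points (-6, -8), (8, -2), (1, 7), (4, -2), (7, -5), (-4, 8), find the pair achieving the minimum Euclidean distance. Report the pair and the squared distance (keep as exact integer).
Pair = ((8, -2), (7, -5)); squared distance = 10

Compute all C(6, 2) = 15 pairwise squared distances (x_i − x_j)² + (y_i − y_j)². The minimum is 10, attained by the pair ((8, -2), (7, -5)).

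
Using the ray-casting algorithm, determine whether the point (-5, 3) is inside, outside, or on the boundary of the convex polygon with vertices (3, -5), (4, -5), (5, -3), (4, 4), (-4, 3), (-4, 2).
The point (-5, 3) lies strictly outside the polygon

Cast a horizontal ray to the right from the query point and count how many polygon edges it crosses (each edge strictly once or zero times, handled with the usual half-open convention). 
Parity of crossings → even ⇒ outside.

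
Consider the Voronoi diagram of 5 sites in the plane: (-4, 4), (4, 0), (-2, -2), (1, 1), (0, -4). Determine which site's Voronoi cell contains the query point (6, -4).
Nearest site = (4, 0)

The Voronoi cell of site s contains exactly those query points closer to s than to any other site. Compute squared distances from q = (6, -4) to each site:
  (4 − 6)² + (0 − -4)² = 20
  (0 − 6)² + (-4 − -4)² = 36
  (1 − 6)² + (1 − -4)² = 50
  (-2 − 6)² + (-2 − -4)² = 68
  (-4 − 6)² + (4 − -4)² = 164
Minimum is attained by (4, 0), so q lies in its Voronoi cell.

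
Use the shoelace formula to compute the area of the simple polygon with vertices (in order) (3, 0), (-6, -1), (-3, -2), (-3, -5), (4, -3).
Area = 53/2

Shoelace formula: Area = (1/2) |Σ_i (x_i · y_{i+1} − x_{i+1} · y_i)| (indices mod n). Compute each cross term:
  (3)(-1) − (-6)(0) = -3
  (-6)(-2) − (-3)(-1) = 9
  (-3)(-5) − (-3)(-2) = 9
  (-3)(-3) − (4)(-5) = 29
  (4)(0) − (3)(-3) = 9
Sum = 53, so (signed) Area = 53/2 = 53/2, |Area| = 53/2.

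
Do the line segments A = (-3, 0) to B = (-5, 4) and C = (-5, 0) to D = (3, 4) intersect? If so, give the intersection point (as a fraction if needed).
Yes; intersection at (-17/5, 4/5) (t = 1/5 on AB, s = 1/5 on CD)

Parametrize AB as A + t(B − A) = (-3 + -2 t, 0 + 4 t) and CD as C + s(D − C) = (-5 + 8 s, 0 + 4 s). Solve the linear system for (t, s). Determinant = 40 ≠ 0, so a unique intersection of the containing lines exists. Solution: t = 1/5, s = 1/5 — both in [0, 1], so the segments cross. Intersection point: (-17/5, 4/5).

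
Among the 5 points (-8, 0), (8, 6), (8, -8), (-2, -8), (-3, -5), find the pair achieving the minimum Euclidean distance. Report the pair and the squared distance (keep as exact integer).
Pair = ((-2, -8), (-3, -5)); squared distance = 10

Compute all C(5, 2) = 10 pairwise squared distances (x_i − x_j)² + (y_i − y_j)². The minimum is 10, attained by the pair ((-2, -8), (-3, -5)).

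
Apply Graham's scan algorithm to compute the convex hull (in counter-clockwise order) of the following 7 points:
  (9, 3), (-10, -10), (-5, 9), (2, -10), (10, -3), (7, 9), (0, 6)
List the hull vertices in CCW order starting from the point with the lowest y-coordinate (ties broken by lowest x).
Hull (CCW) = [(-10, -10), (2, -10), (10, -3), (9, 3), (7, 9), (-5, 9)]

Graham scan procedure:
  1. Find the pivot p₀ = point with lowest y (tie → lowest x): (-10, -10).
  2. Sort the remaining points by polar angle around p₀.
  3. Walk through sorted points, maintaining a stack; pop the top while the last three entries make a non-left turn (cross product ≤ 0).
  4. Final stack is the convex hull in CCW order: (-10, -10), (2, -10), (10, -3), (9, 3), (7, 9), (-5, 9).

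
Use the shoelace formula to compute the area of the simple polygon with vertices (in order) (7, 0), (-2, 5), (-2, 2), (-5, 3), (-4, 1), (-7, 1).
Area = 24

Shoelace formula: Area = (1/2) |Σ_i (x_i · y_{i+1} − x_{i+1} · y_i)| (indices mod n). Compute each cross term:
  (7)(5) − (-2)(0) = 35
  (-2)(2) − (-2)(5) = 6
  (-2)(3) − (-5)(2) = 4
  (-5)(1) − (-4)(3) = 7
  (-4)(1) − (-7)(1) = 3
  (-7)(0) − (7)(1) = -7
Sum = 48, so (signed) Area = 48/2 = 24, |Area| = 24.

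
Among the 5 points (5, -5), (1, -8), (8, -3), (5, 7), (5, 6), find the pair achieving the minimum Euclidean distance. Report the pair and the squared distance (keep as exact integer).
Pair = ((5, 7), (5, 6)); squared distance = 1

Compute all C(5, 2) = 10 pairwise squared distances (x_i − x_j)² + (y_i − y_j)². The minimum is 1, attained by the pair ((5, 7), (5, 6)).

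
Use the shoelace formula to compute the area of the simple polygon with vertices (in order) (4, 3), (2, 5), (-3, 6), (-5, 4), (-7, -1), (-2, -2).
Area = 53

Shoelace formula: Area = (1/2) |Σ_i (x_i · y_{i+1} − x_{i+1} · y_i)| (indices mod n). Compute each cross term:
  (4)(5) − (2)(3) = 14
  (2)(6) − (-3)(5) = 27
  (-3)(4) − (-5)(6) = 18
  (-5)(-1) − (-7)(4) = 33
  (-7)(-2) − (-2)(-1) = 12
  (-2)(3) − (4)(-2) = 2
Sum = 106, so (signed) Area = 106/2 = 53, |Area| = 53.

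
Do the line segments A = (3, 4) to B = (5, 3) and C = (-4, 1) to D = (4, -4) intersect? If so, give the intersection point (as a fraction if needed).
No (intersection of containing lines falls outside at least one segment)

Parametrize and solve: t = -59/2, s = -13/2. At least one of these is outside [0, 1], so the segments do not intersect.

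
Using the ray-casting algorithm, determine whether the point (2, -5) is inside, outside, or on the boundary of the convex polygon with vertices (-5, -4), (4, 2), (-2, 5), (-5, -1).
The point (2, -5) lies strictly outside the polygon

Cast a horizontal ray to the right from the query point and count how many polygon edges it crosses (each edge strictly once or zero times, handled with the usual half-open convention). 
Parity of crossings → even ⇒ outside.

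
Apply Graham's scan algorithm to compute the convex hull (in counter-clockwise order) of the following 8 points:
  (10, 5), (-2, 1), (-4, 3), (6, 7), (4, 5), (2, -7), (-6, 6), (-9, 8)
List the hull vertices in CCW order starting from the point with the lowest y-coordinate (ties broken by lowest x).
Hull (CCW) = [(2, -7), (10, 5), (6, 7), (-9, 8)]

Graham scan procedure:
  1. Find the pivot p₀ = point with lowest y (tie → lowest x): (2, -7).
  2. Sort the remaining points by polar angle around p₀.
  3. Walk through sorted points, maintaining a stack; pop the top while the last three entries make a non-left turn (cross product ≤ 0).
  4. Final stack is the convex hull in CCW order: (2, -7), (10, 5), (6, 7), (-9, 8).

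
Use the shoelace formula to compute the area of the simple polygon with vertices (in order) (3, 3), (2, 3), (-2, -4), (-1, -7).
Area = 29/2

Shoelace formula: Area = (1/2) |Σ_i (x_i · y_{i+1} − x_{i+1} · y_i)| (indices mod n). Compute each cross term:
  (3)(3) − (2)(3) = 3
  (2)(-4) − (-2)(3) = -2
  (-2)(-7) − (-1)(-4) = 10
  (-1)(3) − (3)(-7) = 18
Sum = 29, so (signed) Area = 29/2 = 29/2, |Area| = 29/2.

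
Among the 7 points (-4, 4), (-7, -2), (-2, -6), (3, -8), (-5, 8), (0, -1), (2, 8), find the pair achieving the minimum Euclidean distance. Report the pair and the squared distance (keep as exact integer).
Pair = ((-4, 4), (-5, 8)); squared distance = 17

Compute all C(7, 2) = 21 pairwise squared distances (x_i − x_j)² + (y_i − y_j)². The minimum is 17, attained by the pair ((-4, 4), (-5, 8)).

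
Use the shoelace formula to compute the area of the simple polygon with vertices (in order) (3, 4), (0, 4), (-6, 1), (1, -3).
Area = 33

Shoelace formula: Area = (1/2) |Σ_i (x_i · y_{i+1} − x_{i+1} · y_i)| (indices mod n). Compute each cross term:
  (3)(4) − (0)(4) = 12
  (0)(1) − (-6)(4) = 24
  (-6)(-3) − (1)(1) = 17
  (1)(4) − (3)(-3) = 13
Sum = 66, so (signed) Area = 66/2 = 33, |Area| = 33.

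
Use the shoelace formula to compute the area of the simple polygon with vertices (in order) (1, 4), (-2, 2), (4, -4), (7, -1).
Area = 63/2

Shoelace formula: Area = (1/2) |Σ_i (x_i · y_{i+1} − x_{i+1} · y_i)| (indices mod n). Compute each cross term:
  (1)(2) − (-2)(4) = 10
  (-2)(-4) − (4)(2) = 0
  (4)(-1) − (7)(-4) = 24
  (7)(4) − (1)(-1) = 29
Sum = 63, so (signed) Area = 63/2 = 63/2, |Area| = 63/2.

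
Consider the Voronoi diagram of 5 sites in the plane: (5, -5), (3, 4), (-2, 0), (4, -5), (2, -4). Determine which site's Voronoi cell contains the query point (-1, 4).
Nearest site = (3, 4)

The Voronoi cell of site s contains exactly those query points closer to s than to any other site. Compute squared distances from q = (-1, 4) to each site:
  (3 − -1)² + (4 − 4)² = 16
  (-2 − -1)² + (0 − 4)² = 17
  (2 − -1)² + (-4 − 4)² = 73
  (4 − -1)² + (-5 − 4)² = 106
  (5 − -1)² + (-5 − 4)² = 117
Minimum is attained by (3, 4), so q lies in its Voronoi cell.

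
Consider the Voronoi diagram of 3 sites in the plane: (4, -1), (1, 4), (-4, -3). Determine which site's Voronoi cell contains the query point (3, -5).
Nearest site = (4, -1)

The Voronoi cell of site s contains exactly those query points closer to s than to any other site. Compute squared distances from q = (3, -5) to each site:
  (4 − 3)² + (-1 − -5)² = 17
  (-4 − 3)² + (-3 − -5)² = 53
  (1 − 3)² + (4 − -5)² = 85
Minimum is attained by (4, -1), so q lies in its Voronoi cell.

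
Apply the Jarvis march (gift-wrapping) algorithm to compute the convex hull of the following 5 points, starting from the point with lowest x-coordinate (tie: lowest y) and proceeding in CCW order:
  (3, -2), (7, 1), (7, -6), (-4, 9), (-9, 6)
Hull (CCW) = [(-9, 6), (7, -6), (7, 1), (-4, 9)]

Jarvis march: at each step, from the current hull vertex p, select the next vertex q as the point such that every other point lies strictly to the left of (or on) the directed line p → q. (Equivalently: for every other point r, the cross product (q − p) × (r − p) ≥ 0.)
Starting point (lowest x, tie lowest y): (-9, 6). Wrap until returning to start. Resulting hull: (-9, 6), (7, -6), (7, 1), (-4, 9).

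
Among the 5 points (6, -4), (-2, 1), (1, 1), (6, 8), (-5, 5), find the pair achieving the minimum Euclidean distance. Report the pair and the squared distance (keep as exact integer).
Pair = ((-2, 1), (1, 1)); squared distance = 9

Compute all C(5, 2) = 10 pairwise squared distances (x_i − x_j)² + (y_i − y_j)². The minimum is 9, attained by the pair ((-2, 1), (1, 1)).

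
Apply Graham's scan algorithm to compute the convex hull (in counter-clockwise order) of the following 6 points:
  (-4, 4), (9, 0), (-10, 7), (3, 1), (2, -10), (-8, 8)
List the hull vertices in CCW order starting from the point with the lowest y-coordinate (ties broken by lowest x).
Hull (CCW) = [(2, -10), (9, 0), (-8, 8), (-10, 7)]

Graham scan procedure:
  1. Find the pivot p₀ = point with lowest y (tie → lowest x): (2, -10).
  2. Sort the remaining points by polar angle around p₀.
  3. Walk through sorted points, maintaining a stack; pop the top while the last three entries make a non-left turn (cross product ≤ 0).
  4. Final stack is the convex hull in CCW order: (2, -10), (9, 0), (-8, 8), (-10, 7).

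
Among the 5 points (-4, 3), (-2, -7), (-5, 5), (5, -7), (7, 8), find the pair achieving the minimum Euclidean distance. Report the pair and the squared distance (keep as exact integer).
Pair = ((-4, 3), (-5, 5)); squared distance = 5

Compute all C(5, 2) = 10 pairwise squared distances (x_i − x_j)² + (y_i − y_j)². The minimum is 5, attained by the pair ((-4, 3), (-5, 5)).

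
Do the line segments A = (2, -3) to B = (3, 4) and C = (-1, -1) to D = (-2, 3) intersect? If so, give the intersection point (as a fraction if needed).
No (intersection of containing lines falls outside at least one segment)

Parametrize and solve: t = -10/11, s = -23/11. At least one of these is outside [0, 1], so the segments do not intersect.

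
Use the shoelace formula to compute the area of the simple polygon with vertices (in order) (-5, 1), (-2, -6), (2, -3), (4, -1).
Area = 59/2

Shoelace formula: Area = (1/2) |Σ_i (x_i · y_{i+1} − x_{i+1} · y_i)| (indices mod n). Compute each cross term:
  (-5)(-6) − (-2)(1) = 32
  (-2)(-3) − (2)(-6) = 18
  (2)(-1) − (4)(-3) = 10
  (4)(1) − (-5)(-1) = -1
Sum = 59, so (signed) Area = 59/2 = 59/2, |Area| = 59/2.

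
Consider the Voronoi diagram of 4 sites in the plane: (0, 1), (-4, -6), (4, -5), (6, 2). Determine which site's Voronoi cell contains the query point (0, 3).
Nearest site = (0, 1)

The Voronoi cell of site s contains exactly those query points closer to s than to any other site. Compute squared distances from q = (0, 3) to each site:
  (0 − 0)² + (1 − 3)² = 4
  (6 − 0)² + (2 − 3)² = 37
  (4 − 0)² + (-5 − 3)² = 80
  (-4 − 0)² + (-6 − 3)² = 97
Minimum is attained by (0, 1), so q lies in its Voronoi cell.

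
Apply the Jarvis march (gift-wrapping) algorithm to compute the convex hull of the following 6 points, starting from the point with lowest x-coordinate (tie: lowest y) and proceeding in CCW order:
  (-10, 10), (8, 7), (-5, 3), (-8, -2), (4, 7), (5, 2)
Hull (CCW) = [(-10, 10), (-8, -2), (5, 2), (8, 7)]

Jarvis march: at each step, from the current hull vertex p, select the next vertex q as the point such that every other point lies strictly to the left of (or on) the directed line p → q. (Equivalently: for every other point r, the cross product (q − p) × (r − p) ≥ 0.)
Starting point (lowest x, tie lowest y): (-10, 10). Wrap until returning to start. Resulting hull: (-10, 10), (-8, -2), (5, 2), (8, 7).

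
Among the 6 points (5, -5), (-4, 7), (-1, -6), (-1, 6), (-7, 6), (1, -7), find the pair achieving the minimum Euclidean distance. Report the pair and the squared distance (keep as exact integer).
Pair = ((-1, -6), (1, -7)); squared distance = 5

Compute all C(6, 2) = 15 pairwise squared distances (x_i − x_j)² + (y_i − y_j)². The minimum is 5, attained by the pair ((-1, -6), (1, -7)).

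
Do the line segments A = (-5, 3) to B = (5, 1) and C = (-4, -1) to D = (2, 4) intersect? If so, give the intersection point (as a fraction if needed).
Yes; intersection at (-10/31, 64/31) (t = 29/62 on AB, s = 19/31 on CD)

Parametrize AB as A + t(B − A) = (-5 + 10 t, 3 + -2 t) and CD as C + s(D − C) = (-4 + 6 s, -1 + 5 s). Solve the linear system for (t, s). Determinant = -62 ≠ 0, so a unique intersection of the containing lines exists. Solution: t = 29/62, s = 19/31 — both in [0, 1], so the segments cross. Intersection point: (-10/31, 64/31).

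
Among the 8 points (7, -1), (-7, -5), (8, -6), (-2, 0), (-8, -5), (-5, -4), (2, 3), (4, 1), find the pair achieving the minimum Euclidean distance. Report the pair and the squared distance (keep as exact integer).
Pair = ((-7, -5), (-8, -5)); squared distance = 1

Compute all C(8, 2) = 28 pairwise squared distances (x_i − x_j)² + (y_i − y_j)². The minimum is 1, attained by the pair ((-7, -5), (-8, -5)).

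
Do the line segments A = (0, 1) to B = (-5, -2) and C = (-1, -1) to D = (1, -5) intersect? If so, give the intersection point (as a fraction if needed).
No (intersection of containing lines falls outside at least one segment)

Parametrize and solve: t = 4/13, s = -7/26. At least one of these is outside [0, 1], so the segments do not intersect.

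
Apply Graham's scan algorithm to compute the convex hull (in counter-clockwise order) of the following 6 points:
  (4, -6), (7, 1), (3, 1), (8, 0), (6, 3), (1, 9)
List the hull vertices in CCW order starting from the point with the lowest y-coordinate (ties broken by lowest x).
Hull (CCW) = [(4, -6), (8, 0), (6, 3), (1, 9)]

Graham scan procedure:
  1. Find the pivot p₀ = point with lowest y (tie → lowest x): (4, -6).
  2. Sort the remaining points by polar angle around p₀.
  3. Walk through sorted points, maintaining a stack; pop the top while the last three entries make a non-left turn (cross product ≤ 0).
  4. Final stack is the convex hull in CCW order: (4, -6), (8, 0), (6, 3), (1, 9).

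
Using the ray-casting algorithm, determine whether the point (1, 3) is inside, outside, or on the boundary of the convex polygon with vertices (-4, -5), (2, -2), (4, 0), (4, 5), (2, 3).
The point (1, 3) lies strictly outside the polygon

Cast a horizontal ray to the right from the query point and count how many polygon edges it crosses (each edge strictly once or zero times, handled with the usual half-open convention). 
Parity of crossings → even ⇒ outside.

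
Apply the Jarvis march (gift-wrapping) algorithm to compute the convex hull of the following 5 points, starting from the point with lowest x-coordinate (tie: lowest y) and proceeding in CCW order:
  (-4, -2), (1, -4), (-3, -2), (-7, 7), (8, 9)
Hull (CCW) = [(-7, 7), (-4, -2), (1, -4), (8, 9)]

Jarvis march: at each step, from the current hull vertex p, select the next vertex q as the point such that every other point lies strictly to the left of (or on) the directed line p → q. (Equivalently: for every other point r, the cross product (q − p) × (r − p) ≥ 0.)
Starting point (lowest x, tie lowest y): (-7, 7). Wrap until returning to start. Resulting hull: (-7, 7), (-4, -2), (1, -4), (8, 9).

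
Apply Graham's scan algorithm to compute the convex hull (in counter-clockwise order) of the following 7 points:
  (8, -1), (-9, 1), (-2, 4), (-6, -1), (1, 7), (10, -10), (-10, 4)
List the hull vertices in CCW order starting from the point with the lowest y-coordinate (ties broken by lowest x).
Hull (CCW) = [(10, -10), (8, -1), (1, 7), (-10, 4), (-9, 1), (-6, -1)]

Graham scan procedure:
  1. Find the pivot p₀ = point with lowest y (tie → lowest x): (10, -10).
  2. Sort the remaining points by polar angle around p₀.
  3. Walk through sorted points, maintaining a stack; pop the top while the last three entries make a non-left turn (cross product ≤ 0).
  4. Final stack is the convex hull in CCW order: (10, -10), (8, -1), (1, 7), (-10, 4), (-9, 1), (-6, -1).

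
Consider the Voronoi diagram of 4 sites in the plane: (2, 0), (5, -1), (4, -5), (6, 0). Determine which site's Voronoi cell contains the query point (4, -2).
Nearest site = (5, -1)

The Voronoi cell of site s contains exactly those query points closer to s than to any other site. Compute squared distances from q = (4, -2) to each site:
  (5 − 4)² + (-1 − -2)² = 2
  (2 − 4)² + (0 − -2)² = 8
  (6 − 4)² + (0 − -2)² = 8
  (4 − 4)² + (-5 − -2)² = 9
Minimum is attained by (5, -1), so q lies in its Voronoi cell.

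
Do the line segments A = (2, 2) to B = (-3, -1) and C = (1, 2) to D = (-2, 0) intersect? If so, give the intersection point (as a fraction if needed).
No (intersection of containing lines falls outside at least one segment)

Parametrize and solve: t = 2, s = 3. At least one of these is outside [0, 1], so the segments do not intersect.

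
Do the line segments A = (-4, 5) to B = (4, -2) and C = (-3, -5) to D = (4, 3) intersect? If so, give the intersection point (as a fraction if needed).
Yes; intersection at (172/113, 19/113) (t = 78/113 on AB, s = 73/113 on CD)

Parametrize AB as A + t(B − A) = (-4 + 8 t, 5 + -7 t) and CD as C + s(D − C) = (-3 + 7 s, -5 + 8 s). Solve the linear system for (t, s). Determinant = -113 ≠ 0, so a unique intersection of the containing lines exists. Solution: t = 78/113, s = 73/113 — both in [0, 1], so the segments cross. Intersection point: (172/113, 19/113).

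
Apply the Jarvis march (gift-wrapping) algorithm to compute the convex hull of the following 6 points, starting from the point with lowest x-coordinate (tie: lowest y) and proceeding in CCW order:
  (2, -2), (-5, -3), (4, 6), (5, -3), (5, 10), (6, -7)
Hull (CCW) = [(-5, -3), (6, -7), (5, 10)]

Jarvis march: at each step, from the current hull vertex p, select the next vertex q as the point such that every other point lies strictly to the left of (or on) the directed line p → q. (Equivalently: for every other point r, the cross product (q − p) × (r − p) ≥ 0.)
Starting point (lowest x, tie lowest y): (-5, -3). Wrap until returning to start. Resulting hull: (-5, -3), (6, -7), (5, 10).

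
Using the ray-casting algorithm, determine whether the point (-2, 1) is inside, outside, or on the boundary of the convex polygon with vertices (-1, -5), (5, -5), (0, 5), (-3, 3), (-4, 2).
The point (-2, 1) lies strictly inside the polygon

Cast a horizontal ray to the right from the query point and count how many polygon edges it crosses (each edge strictly once or zero times, handled with the usual half-open convention). 
Parity of crossings → odd ⇒ inside.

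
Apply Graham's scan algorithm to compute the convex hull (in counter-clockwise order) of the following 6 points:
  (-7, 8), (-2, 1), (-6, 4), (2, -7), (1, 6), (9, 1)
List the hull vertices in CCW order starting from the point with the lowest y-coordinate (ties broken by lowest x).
Hull (CCW) = [(2, -7), (9, 1), (1, 6), (-7, 8), (-6, 4)]

Graham scan procedure:
  1. Find the pivot p₀ = point with lowest y (tie → lowest x): (2, -7).
  2. Sort the remaining points by polar angle around p₀.
  3. Walk through sorted points, maintaining a stack; pop the top while the last three entries make a non-left turn (cross product ≤ 0).
  4. Final stack is the convex hull in CCW order: (2, -7), (9, 1), (1, 6), (-7, 8), (-6, 4).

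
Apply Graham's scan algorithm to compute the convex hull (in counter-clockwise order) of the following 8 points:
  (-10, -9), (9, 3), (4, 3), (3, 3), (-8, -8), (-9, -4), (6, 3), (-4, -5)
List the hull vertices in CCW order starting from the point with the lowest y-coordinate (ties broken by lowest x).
Hull (CCW) = [(-10, -9), (-8, -8), (9, 3), (3, 3), (-9, -4)]

Graham scan procedure:
  1. Find the pivot p₀ = point with lowest y (tie → lowest x): (-10, -9).
  2. Sort the remaining points by polar angle around p₀.
  3. Walk through sorted points, maintaining a stack; pop the top while the last three entries make a non-left turn (cross product ≤ 0).
  4. Final stack is the convex hull in CCW order: (-10, -9), (-8, -8), (9, 3), (3, 3), (-9, -4).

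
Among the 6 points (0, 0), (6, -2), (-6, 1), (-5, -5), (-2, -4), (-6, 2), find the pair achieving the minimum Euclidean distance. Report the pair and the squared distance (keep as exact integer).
Pair = ((-6, 1), (-6, 2)); squared distance = 1

Compute all C(6, 2) = 15 pairwise squared distances (x_i − x_j)² + (y_i − y_j)². The minimum is 1, attained by the pair ((-6, 1), (-6, 2)).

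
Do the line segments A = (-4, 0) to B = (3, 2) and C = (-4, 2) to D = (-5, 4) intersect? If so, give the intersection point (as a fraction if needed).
No (intersection of containing lines falls outside at least one segment)

Parametrize and solve: t = 1/8, s = -7/8. At least one of these is outside [0, 1], so the segments do not intersect.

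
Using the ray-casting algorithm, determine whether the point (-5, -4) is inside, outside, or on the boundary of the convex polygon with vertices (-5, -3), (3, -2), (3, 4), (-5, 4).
The point (-5, -4) lies strictly outside the polygon

Cast a horizontal ray to the right from the query point and count how many polygon edges it crosses (each edge strictly once or zero times, handled with the usual half-open convention). 
Parity of crossings → even ⇒ outside.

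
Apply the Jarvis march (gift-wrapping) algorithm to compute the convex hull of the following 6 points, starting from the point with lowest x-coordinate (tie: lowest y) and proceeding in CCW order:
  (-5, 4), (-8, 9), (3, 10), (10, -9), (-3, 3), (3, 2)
Hull (CCW) = [(-8, 9), (-5, 4), (10, -9), (3, 10)]

Jarvis march: at each step, from the current hull vertex p, select the next vertex q as the point such that every other point lies strictly to the left of (or on) the directed line p → q. (Equivalently: for every other point r, the cross product (q − p) × (r − p) ≥ 0.)
Starting point (lowest x, tie lowest y): (-8, 9). Wrap until returning to start. Resulting hull: (-8, 9), (-5, 4), (10, -9), (3, 10).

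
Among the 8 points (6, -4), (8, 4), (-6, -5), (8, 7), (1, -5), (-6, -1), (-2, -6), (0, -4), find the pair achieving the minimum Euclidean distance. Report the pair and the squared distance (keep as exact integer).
Pair = ((1, -5), (0, -4)); squared distance = 2

Compute all C(8, 2) = 28 pairwise squared distances (x_i − x_j)² + (y_i − y_j)². The minimum is 2, attained by the pair ((1, -5), (0, -4)).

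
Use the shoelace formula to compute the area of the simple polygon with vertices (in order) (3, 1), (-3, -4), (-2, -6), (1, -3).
Area = 23/2

Shoelace formula: Area = (1/2) |Σ_i (x_i · y_{i+1} − x_{i+1} · y_i)| (indices mod n). Compute each cross term:
  (3)(-4) − (-3)(1) = -9
  (-3)(-6) − (-2)(-4) = 10
  (-2)(-3) − (1)(-6) = 12
  (1)(1) − (3)(-3) = 10
Sum = 23, so (signed) Area = 23/2 = 23/2, |Area| = 23/2.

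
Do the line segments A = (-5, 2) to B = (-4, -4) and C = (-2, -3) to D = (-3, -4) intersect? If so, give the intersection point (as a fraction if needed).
No (intersection of containing lines falls outside at least one segment)

Parametrize and solve: t = 8/7, s = 13/7. At least one of these is outside [0, 1], so the segments do not intersect.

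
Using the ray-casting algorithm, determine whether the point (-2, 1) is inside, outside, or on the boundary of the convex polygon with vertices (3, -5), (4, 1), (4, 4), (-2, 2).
The point (-2, 1) lies strictly outside the polygon

Cast a horizontal ray to the right from the query point and count how many polygon edges it crosses (each edge strictly once or zero times, handled with the usual half-open convention). 
Parity of crossings → even ⇒ outside.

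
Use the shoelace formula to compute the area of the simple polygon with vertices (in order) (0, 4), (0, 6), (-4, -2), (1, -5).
Area = 25

Shoelace formula: Area = (1/2) |Σ_i (x_i · y_{i+1} − x_{i+1} · y_i)| (indices mod n). Compute each cross term:
  (0)(6) − (0)(4) = 0
  (0)(-2) − (-4)(6) = 24
  (-4)(-5) − (1)(-2) = 22
  (1)(4) − (0)(-5) = 4
Sum = 50, so (signed) Area = 50/2 = 25, |Area| = 25.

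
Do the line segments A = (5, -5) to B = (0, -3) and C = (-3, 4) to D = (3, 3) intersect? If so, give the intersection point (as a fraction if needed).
No (intersection of containing lines falls outside at least one segment)

Parametrize and solve: t = 46/7, s = -29/7. At least one of these is outside [0, 1], so the segments do not intersect.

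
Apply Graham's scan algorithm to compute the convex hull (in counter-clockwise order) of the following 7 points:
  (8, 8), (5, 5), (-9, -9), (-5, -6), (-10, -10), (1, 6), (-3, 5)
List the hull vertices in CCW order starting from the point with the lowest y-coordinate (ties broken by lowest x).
Hull (CCW) = [(-10, -10), (-5, -6), (8, 8), (-3, 5)]

Graham scan procedure:
  1. Find the pivot p₀ = point with lowest y (tie → lowest x): (-10, -10).
  2. Sort the remaining points by polar angle around p₀.
  3. Walk through sorted points, maintaining a stack; pop the top while the last three entries make a non-left turn (cross product ≤ 0).
  4. Final stack is the convex hull in CCW order: (-10, -10), (-5, -6), (8, 8), (-3, 5).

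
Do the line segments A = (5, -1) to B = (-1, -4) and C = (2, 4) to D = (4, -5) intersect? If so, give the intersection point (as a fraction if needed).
Yes; intersection at (33/10, -37/20) (t = 17/60 on AB, s = 13/20 on CD)

Parametrize AB as A + t(B − A) = (5 + -6 t, -1 + -3 t) and CD as C + s(D − C) = (2 + 2 s, 4 + -9 s). Solve the linear system for (t, s). Determinant = -60 ≠ 0, so a unique intersection of the containing lines exists. Solution: t = 17/60, s = 13/20 — both in [0, 1], so the segments cross. Intersection point: (33/10, -37/20).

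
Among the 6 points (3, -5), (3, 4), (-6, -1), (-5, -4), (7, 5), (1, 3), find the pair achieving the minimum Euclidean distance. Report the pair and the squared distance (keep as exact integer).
Pair = ((3, 4), (1, 3)); squared distance = 5

Compute all C(6, 2) = 15 pairwise squared distances (x_i − x_j)² + (y_i − y_j)². The minimum is 5, attained by the pair ((3, 4), (1, 3)).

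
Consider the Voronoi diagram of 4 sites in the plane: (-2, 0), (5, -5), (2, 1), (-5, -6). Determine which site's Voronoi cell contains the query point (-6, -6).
Nearest site = (-5, -6)

The Voronoi cell of site s contains exactly those query points closer to s than to any other site. Compute squared distances from q = (-6, -6) to each site:
  (-5 − -6)² + (-6 − -6)² = 1
  (-2 − -6)² + (0 − -6)² = 52
  (2 − -6)² + (1 − -6)² = 113
  (5 − -6)² + (-5 − -6)² = 122
Minimum is attained by (-5, -6), so q lies in its Voronoi cell.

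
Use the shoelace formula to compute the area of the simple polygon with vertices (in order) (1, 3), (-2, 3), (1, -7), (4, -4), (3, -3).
Area = 28

Shoelace formula: Area = (1/2) |Σ_i (x_i · y_{i+1} − x_{i+1} · y_i)| (indices mod n). Compute each cross term:
  (1)(3) − (-2)(3) = 9
  (-2)(-7) − (1)(3) = 11
  (1)(-4) − (4)(-7) = 24
  (4)(-3) − (3)(-4) = 0
  (3)(3) − (1)(-3) = 12
Sum = 56, so (signed) Area = 56/2 = 28, |Area| = 28.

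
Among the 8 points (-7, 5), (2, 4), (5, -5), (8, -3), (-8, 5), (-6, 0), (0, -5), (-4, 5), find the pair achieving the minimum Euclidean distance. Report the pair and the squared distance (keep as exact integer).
Pair = ((-7, 5), (-8, 5)); squared distance = 1

Compute all C(8, 2) = 28 pairwise squared distances (x_i − x_j)² + (y_i − y_j)². The minimum is 1, attained by the pair ((-7, 5), (-8, 5)).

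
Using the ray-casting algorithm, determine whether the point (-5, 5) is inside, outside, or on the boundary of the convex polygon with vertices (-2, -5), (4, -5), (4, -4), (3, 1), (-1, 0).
The point (-5, 5) lies strictly outside the polygon

Cast a horizontal ray to the right from the query point and count how many polygon edges it crosses (each edge strictly once or zero times, handled with the usual half-open convention). 
Parity of crossings → even ⇒ outside.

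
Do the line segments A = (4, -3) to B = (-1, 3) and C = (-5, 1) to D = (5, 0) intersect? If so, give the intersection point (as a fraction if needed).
Yes; intersection at (13/11, 21/55) (t = 31/55 on AB, s = 34/55 on CD)

Parametrize AB as A + t(B − A) = (4 + -5 t, -3 + 6 t) and CD as C + s(D − C) = (-5 + 10 s, 1 + -1 s). Solve the linear system for (t, s). Determinant = 55 ≠ 0, so a unique intersection of the containing lines exists. Solution: t = 31/55, s = 34/55 — both in [0, 1], so the segments cross. Intersection point: (13/11, 21/55).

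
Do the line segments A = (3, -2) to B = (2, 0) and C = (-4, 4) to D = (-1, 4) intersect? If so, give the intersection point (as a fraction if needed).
No (intersection of containing lines falls outside at least one segment)

Parametrize and solve: t = 3, s = 4/3. At least one of these is outside [0, 1], so the segments do not intersect.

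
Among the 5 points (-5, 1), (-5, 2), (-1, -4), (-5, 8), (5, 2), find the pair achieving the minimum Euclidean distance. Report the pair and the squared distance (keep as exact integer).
Pair = ((-5, 1), (-5, 2)); squared distance = 1

Compute all C(5, 2) = 10 pairwise squared distances (x_i − x_j)² + (y_i − y_j)². The minimum is 1, attained by the pair ((-5, 1), (-5, 2)).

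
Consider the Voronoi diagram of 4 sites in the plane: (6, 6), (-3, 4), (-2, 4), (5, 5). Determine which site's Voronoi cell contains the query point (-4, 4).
Nearest site = (-3, 4)

The Voronoi cell of site s contains exactly those query points closer to s than to any other site. Compute squared distances from q = (-4, 4) to each site:
  (-3 − -4)² + (4 − 4)² = 1
  (-2 − -4)² + (4 − 4)² = 4
  (5 − -4)² + (5 − 4)² = 82
  (6 − -4)² + (6 − 4)² = 104
Minimum is attained by (-3, 4), so q lies in its Voronoi cell.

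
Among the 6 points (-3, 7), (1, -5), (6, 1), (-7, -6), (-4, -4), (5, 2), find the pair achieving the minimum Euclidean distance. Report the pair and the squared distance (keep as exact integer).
Pair = ((6, 1), (5, 2)); squared distance = 2

Compute all C(6, 2) = 15 pairwise squared distances (x_i − x_j)² + (y_i − y_j)². The minimum is 2, attained by the pair ((6, 1), (5, 2)).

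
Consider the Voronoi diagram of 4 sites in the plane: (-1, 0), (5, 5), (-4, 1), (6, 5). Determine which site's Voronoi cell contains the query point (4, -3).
Nearest site = (-1, 0)

The Voronoi cell of site s contains exactly those query points closer to s than to any other site. Compute squared distances from q = (4, -3) to each site:
  (-1 − 4)² + (0 − -3)² = 34
  (5 − 4)² + (5 − -3)² = 65
  (6 − 4)² + (5 − -3)² = 68
  (-4 − 4)² + (1 − -3)² = 80
Minimum is attained by (-1, 0), so q lies in its Voronoi cell.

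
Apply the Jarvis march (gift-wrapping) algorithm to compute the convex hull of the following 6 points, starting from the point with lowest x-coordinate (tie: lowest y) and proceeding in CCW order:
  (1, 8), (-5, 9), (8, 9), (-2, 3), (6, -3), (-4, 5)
Hull (CCW) = [(-5, 9), (-4, 5), (-2, 3), (6, -3), (8, 9)]

Jarvis march: at each step, from the current hull vertex p, select the next vertex q as the point such that every other point lies strictly to the left of (or on) the directed line p → q. (Equivalently: for every other point r, the cross product (q − p) × (r − p) ≥ 0.)
Starting point (lowest x, tie lowest y): (-5, 9). Wrap until returning to start. Resulting hull: (-5, 9), (-4, 5), (-2, 3), (6, -3), (8, 9).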